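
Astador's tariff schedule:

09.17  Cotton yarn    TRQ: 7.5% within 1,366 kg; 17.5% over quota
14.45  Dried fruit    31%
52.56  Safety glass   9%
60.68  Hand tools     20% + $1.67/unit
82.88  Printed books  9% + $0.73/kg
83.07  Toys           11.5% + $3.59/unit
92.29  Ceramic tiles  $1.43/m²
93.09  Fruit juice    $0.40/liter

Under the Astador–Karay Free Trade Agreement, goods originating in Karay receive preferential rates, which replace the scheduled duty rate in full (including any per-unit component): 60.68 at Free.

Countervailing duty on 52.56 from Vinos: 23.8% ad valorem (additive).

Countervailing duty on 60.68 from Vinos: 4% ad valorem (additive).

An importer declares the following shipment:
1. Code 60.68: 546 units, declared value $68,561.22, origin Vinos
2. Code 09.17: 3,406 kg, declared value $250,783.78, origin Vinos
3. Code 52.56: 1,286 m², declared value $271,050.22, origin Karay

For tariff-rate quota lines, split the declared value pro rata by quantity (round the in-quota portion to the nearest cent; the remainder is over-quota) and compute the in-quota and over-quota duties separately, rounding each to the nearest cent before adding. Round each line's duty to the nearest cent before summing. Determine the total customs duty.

$75,590.33

Line 1 (60.68, Vinos, 546 units, $68,561.22):
Base rate for 60.68 is 20% + $1.67/unit.
60.68 has an FTA preferential rate, but origin Vinos is not Karay; base rate stands.
Additional duty on 60.68 from Vinos: +4%. Applied ad valorem rate: 20% + 4% = 24%.
Duty = $68,561.22 × 24% + 546 × $1.67 = $17,366.51.
Line 2 (09.17, Vinos, 3,406 kg, $250,783.78):
Code 09.17 is under a tariff-rate quota (threshold 1,366 kg). In-quota: 1,366 kg at 7.5%; over-quota: 2,040 kg at 17.5%.
Pro-rata value split: in-quota = $250,783.78 × 1,366/3,406 = $100,578.58; over-quota = $250,783.78 − $100,578.58 = $150,205.20.
In-quota duty = $100,578.58 × 7.5% = $7,543.39. Over-quota duty = $150,205.20 × 17.5% = $26,285.91.
Line duty = $7,543.39 + $26,285.91 = $33,829.30.
Line 3 (52.56, Karay, 1,286 m², $271,050.22):
Base rate for 52.56 is 9%.
Origin Karay is the FTA partner but 52.56 is not on the preference list; base rate stands.
The additional-duty order on 52.56 targets Vinos, not Karay; it does not apply.
Duty = $271,050.22 × 9% = $24,394.52.
Total = $17,366.51 + $33,829.30 + $24,394.52 = $75,590.33.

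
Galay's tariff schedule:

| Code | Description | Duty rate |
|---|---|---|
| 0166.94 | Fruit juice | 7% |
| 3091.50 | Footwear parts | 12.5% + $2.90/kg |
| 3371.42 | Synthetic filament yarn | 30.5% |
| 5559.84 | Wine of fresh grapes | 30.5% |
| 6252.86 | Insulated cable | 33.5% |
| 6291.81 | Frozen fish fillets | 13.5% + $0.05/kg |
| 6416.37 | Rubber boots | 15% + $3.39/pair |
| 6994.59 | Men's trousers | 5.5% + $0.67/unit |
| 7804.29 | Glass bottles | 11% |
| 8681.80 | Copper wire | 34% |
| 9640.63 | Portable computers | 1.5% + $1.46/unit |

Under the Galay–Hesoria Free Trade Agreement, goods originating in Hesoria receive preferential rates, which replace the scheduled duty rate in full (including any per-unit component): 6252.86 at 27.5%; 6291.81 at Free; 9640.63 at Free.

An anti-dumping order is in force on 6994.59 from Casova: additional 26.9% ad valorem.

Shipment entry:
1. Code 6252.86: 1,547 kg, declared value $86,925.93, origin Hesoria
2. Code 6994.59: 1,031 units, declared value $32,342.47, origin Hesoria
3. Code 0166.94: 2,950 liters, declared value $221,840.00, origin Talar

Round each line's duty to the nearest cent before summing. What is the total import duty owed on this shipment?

$41,903.04

Line 1 (6252.86, Hesoria, 1,547 kg, $86,925.93):
Base rate for 6252.86 is 33.5%.
Origin Hesoria qualifies under the Galay–Hesoria agreement and 6252.86 is covered: preferential rate 27.5% applies instead.
Duty = $86,925.93 × 27.5% = $23,904.63.
Line 2 (6994.59, Hesoria, 1,031 units, $32,342.47):
Base rate for 6994.59 is 5.5% + $0.67/unit.
Origin Hesoria is the FTA partner but 6994.59 is not on the preference list; base rate stands.
The additional-duty order on 6994.59 targets Casova, not Hesoria; it does not apply.
Duty = $32,342.47 × 5.5% + 1,031 × $0.67 = $2,469.61.
Line 3 (0166.94, Talar, 2,950 liters, $221,840.00):
Base rate for 0166.94 is 7%.
Duty = $221,840.00 × 7% = $15,528.80.
Total = $23,904.63 + $2,469.61 + $15,528.80 = $41,903.04.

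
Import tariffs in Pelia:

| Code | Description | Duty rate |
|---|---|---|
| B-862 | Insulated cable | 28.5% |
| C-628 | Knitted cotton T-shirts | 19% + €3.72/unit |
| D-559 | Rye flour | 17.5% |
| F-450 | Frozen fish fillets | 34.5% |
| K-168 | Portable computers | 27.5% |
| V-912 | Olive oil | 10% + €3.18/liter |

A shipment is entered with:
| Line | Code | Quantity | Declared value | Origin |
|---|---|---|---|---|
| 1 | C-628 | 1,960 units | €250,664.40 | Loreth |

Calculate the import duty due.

Line 1 (C-628, Loreth, 1,960 units, €250,664.40):
Base rate for C-628 is 19% + €3.72/unit.
Duty = €250,664.40 × 19% + 1,960 × €3.72 = €54,917.44.

€54,917.44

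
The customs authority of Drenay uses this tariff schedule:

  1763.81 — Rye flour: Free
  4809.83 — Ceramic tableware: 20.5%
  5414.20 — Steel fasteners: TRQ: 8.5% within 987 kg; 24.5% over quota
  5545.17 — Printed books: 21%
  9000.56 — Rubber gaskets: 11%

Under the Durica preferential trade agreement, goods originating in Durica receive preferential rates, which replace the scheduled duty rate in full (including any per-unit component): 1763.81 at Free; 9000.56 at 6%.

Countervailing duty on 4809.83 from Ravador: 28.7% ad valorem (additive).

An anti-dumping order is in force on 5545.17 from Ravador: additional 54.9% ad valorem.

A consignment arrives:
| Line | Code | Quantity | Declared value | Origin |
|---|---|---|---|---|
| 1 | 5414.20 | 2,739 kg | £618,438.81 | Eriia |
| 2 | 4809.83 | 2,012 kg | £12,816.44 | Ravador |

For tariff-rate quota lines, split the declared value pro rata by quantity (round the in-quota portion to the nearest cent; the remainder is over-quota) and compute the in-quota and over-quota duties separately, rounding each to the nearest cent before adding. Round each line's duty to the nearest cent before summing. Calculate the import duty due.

£122,166.44

Line 1 (5414.20, Eriia, 2,739 kg, £618,438.81):
Code 5414.20 is under a tariff-rate quota (threshold 987 kg). In-quota: 987 kg at 8.5%; over-quota: 1,752 kg at 24.5%.
Pro-rata value split: in-quota = £618,438.81 × 987/2,739 = £222,854.73; over-quota = £618,438.81 − £222,854.73 = £395,584.08.
In-quota duty = £222,854.73 × 8.5% = £18,942.65. Over-quota duty = £395,584.08 × 24.5% = £96,918.10.
Line duty = £18,942.65 + £96,918.10 = £115,860.75.
Line 2 (4809.83, Ravador, 2,012 kg, £12,816.44):
Base rate for 4809.83 is 20.5%.
Additional duty on 4809.83 from Ravador: +28.7%. Applied ad valorem rate: 20.5% + 28.7% = 49.2%.
Duty = £12,816.44 × 49.2% = £6,305.69.
Total = £115,860.75 + £6,305.69 = £122,166.44.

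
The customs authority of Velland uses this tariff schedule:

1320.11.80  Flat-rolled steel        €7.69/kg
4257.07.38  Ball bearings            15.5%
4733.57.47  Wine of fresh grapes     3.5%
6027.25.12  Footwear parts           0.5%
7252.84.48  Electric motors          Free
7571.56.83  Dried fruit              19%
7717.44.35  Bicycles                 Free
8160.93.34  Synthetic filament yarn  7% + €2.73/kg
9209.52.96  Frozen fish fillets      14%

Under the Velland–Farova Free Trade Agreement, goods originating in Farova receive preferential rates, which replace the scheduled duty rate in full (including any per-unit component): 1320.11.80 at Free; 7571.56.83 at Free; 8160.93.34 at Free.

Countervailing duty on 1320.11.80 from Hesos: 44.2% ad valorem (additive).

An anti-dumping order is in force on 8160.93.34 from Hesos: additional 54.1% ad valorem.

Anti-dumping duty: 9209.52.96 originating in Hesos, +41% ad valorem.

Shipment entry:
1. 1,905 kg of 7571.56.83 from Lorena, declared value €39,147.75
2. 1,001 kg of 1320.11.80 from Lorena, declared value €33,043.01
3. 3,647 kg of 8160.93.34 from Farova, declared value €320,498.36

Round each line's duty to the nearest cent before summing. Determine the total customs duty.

€15,135.76

Line 1 (7571.56.83, Lorena, 1,905 kg, €39,147.75):
Base rate for 7571.56.83 is 19%.
7571.56.83 has an FTA preferential rate, but origin Lorena is not Farova; base rate stands.
Duty = €39,147.75 × 19% = €7,438.07.
Line 2 (1320.11.80, Lorena, 1,001 kg, €33,043.01):
Base rate for 1320.11.80 is €7.69/kg.
1320.11.80 has an FTA preferential rate, but origin Lorena is not Farova; base rate stands.
The additional-duty order on 1320.11.80 targets Hesos, not Lorena; it does not apply.
Duty = 1,001 × €7.69 = €7,697.69.
Line 3 (8160.93.34, Farova, 3,647 kg, €320,498.36):
Base rate for 8160.93.34 is 7% + €2.73/kg.
Origin Farova qualifies under the Velland–Farova agreement and 8160.93.34 is covered: preferential rate Free applies instead.
The additional-duty order on 8160.93.34 targets Hesos, not Farova; it does not apply.
Duty = €320,498.36 × 0% = €0.00.
Total = €7,438.07 + €7,697.69 + €0.00 = €15,135.76.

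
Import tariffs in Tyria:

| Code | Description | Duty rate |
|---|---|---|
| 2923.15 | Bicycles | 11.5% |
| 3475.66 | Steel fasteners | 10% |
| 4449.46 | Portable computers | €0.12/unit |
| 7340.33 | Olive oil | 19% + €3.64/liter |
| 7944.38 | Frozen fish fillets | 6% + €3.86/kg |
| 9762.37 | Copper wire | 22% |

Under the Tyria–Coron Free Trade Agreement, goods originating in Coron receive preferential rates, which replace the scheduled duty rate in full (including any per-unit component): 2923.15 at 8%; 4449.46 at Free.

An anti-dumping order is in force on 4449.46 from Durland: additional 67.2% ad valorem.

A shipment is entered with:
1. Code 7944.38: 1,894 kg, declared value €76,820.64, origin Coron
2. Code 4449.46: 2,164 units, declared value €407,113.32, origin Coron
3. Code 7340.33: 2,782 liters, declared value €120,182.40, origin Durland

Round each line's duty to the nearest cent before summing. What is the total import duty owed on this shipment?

€44,881.22

Line 1 (7944.38, Coron, 1,894 kg, €76,820.64):
Base rate for 7944.38 is 6% + €3.86/kg.
Origin Coron is the FTA partner but 7944.38 is not on the preference list; base rate stands.
Duty = €76,820.64 × 6% + 1,894 × €3.86 = €11,920.08.
Line 2 (4449.46, Coron, 2,164 units, €407,113.32):
Base rate for 4449.46 is €0.12/unit.
Origin Coron qualifies under the Tyria–Coron agreement and 4449.46 is covered: preferential rate Free applies instead.
The additional-duty order on 4449.46 targets Durland, not Coron; it does not apply.
Duty = €407,113.32 × 0% = €0.00.
Line 3 (7340.33, Durland, 2,782 liters, €120,182.40):
Base rate for 7340.33 is 19% + €3.64/liter.
Duty = €120,182.40 × 19% + 2,782 × €3.64 = €32,961.14.
Total = €11,920.08 + €0.00 + €32,961.14 = €44,881.22.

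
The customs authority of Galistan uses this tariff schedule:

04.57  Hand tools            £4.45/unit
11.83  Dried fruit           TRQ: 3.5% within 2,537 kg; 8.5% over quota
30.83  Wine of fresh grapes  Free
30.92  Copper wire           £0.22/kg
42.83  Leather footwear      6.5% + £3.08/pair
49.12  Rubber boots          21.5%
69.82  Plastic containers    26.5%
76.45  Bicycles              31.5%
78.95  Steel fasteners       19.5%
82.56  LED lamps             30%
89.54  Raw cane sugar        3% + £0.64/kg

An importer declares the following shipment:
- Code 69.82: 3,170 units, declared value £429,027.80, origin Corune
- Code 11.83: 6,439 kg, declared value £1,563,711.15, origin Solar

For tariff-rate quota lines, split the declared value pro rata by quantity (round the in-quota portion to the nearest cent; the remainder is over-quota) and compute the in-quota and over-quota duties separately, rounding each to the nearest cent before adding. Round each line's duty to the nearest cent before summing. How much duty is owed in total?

Line 1 (69.82, Corune, 3,170 units, £429,027.80):
Base rate for 69.82 is 26.5%.
Duty = £429,027.80 × 26.5% = £113,692.37.
Line 2 (11.83, Solar, 6,439 kg, £1,563,711.15):
Code 11.83 is under a tariff-rate quota (threshold 2,537 kg). In-quota: 2,537 kg at 3.5%; over-quota: 3,902 kg at 8.5%.
Pro-rata value split: in-quota = £1,563,711.15 × 2,537/6,439 = £616,110.45; over-quota = £1,563,711.15 − £616,110.45 = £947,600.70.
In-quota duty = £616,110.45 × 3.5% = £21,563.87. Over-quota duty = £947,600.70 × 8.5% = £80,546.06.
Line duty = £21,563.87 + £80,546.06 = £102,109.93.
Total = £113,692.37 + £102,109.93 = £215,802.30.

£215,802.30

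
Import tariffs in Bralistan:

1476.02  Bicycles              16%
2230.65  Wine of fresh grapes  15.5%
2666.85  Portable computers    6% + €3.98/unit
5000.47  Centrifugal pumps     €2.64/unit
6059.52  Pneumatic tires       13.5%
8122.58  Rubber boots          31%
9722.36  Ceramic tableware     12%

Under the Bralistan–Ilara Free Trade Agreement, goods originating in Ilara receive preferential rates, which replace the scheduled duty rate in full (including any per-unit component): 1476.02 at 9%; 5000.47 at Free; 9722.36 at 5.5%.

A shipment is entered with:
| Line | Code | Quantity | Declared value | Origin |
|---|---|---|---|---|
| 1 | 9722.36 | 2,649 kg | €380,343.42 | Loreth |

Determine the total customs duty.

Line 1 (9722.36, Loreth, 2,649 kg, €380,343.42):
Base rate for 9722.36 is 12%.
9722.36 has an FTA preferential rate, but origin Loreth is not Ilara; base rate stands.
Duty = €380,343.42 × 12% = €45,641.21.

€45,641.21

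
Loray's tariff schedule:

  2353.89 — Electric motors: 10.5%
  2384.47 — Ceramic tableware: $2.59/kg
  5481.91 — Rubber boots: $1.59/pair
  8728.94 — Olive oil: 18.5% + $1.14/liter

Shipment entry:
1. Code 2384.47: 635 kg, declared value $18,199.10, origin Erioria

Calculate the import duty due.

Line 1 (2384.47, Erioria, 635 kg, $18,199.10):
Base rate for 2384.47 is $2.59/kg.
Duty = 635 × $2.59 = $1,644.65.

$1,644.65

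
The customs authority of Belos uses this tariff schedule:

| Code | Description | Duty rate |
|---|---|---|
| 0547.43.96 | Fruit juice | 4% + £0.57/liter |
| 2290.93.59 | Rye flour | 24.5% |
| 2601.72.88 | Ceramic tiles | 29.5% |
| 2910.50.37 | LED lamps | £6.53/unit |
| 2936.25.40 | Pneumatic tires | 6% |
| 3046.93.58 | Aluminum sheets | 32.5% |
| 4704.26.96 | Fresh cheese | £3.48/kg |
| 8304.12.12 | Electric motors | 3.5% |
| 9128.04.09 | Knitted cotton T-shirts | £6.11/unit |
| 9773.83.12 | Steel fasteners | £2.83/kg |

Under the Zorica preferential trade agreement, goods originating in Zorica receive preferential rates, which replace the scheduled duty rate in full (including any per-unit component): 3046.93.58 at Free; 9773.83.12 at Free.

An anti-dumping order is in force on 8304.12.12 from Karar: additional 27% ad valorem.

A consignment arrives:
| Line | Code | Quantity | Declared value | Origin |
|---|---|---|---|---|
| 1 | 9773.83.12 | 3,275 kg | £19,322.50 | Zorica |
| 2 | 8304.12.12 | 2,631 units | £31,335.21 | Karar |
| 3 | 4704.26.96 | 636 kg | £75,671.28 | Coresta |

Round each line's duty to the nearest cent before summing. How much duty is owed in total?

£11,770.52

Line 1 (9773.83.12, Zorica, 3,275 kg, £19,322.50):
Base rate for 9773.83.12 is £2.83/kg.
Origin Zorica qualifies under the Belos–Zorica agreement and 9773.83.12 is covered: preferential rate Free applies instead.
Duty = £19,322.50 × 0% = £0.00.
Line 2 (8304.12.12, Karar, 2,631 units, £31,335.21):
Base rate for 8304.12.12 is 3.5%.
Additional duty on 8304.12.12 from Karar: +27%. Applied ad valorem rate: 3.5% + 27% = 30.5%.
Duty = £31,335.21 × 30.5% = £9,557.24.
Line 3 (4704.26.96, Coresta, 636 kg, £75,671.28):
Base rate for 4704.26.96 is £3.48/kg.
Duty = 636 × £3.48 = £2,213.28.
Total = £0.00 + £9,557.24 + £2,213.28 = £11,770.52.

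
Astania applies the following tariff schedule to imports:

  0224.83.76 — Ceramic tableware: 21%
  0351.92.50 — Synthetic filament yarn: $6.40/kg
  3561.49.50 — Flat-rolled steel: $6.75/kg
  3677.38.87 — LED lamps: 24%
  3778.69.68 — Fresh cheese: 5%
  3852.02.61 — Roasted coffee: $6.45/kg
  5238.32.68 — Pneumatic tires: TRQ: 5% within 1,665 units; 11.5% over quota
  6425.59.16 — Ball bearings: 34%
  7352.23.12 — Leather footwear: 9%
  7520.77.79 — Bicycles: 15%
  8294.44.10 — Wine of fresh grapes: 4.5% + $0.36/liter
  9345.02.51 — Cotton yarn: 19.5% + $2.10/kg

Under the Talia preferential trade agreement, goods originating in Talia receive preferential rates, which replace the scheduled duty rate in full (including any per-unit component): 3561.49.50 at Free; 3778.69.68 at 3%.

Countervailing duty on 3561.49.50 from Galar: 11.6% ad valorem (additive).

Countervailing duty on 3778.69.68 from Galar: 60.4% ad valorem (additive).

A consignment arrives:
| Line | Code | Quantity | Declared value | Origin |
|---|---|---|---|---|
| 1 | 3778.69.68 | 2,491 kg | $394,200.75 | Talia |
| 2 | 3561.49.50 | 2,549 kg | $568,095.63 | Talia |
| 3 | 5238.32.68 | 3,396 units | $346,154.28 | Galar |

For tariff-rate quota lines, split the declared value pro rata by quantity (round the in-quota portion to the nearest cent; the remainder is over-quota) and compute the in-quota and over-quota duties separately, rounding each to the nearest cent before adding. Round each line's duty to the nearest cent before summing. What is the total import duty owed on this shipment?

$40,602.39

Line 1 (3778.69.68, Talia, 2,491 kg, $394,200.75):
Base rate for 3778.69.68 is 5%.
Origin Talia qualifies under the Astania–Talia agreement and 3778.69.68 is covered: preferential rate 3% applies instead.
The additional-duty order on 3778.69.68 targets Galar, not Talia; it does not apply.
Duty = $394,200.75 × 3% = $11,826.02.
Line 2 (3561.49.50, Talia, 2,549 kg, $568,095.63):
Base rate for 3561.49.50 is $6.75/kg.
Origin Talia qualifies under the Astania–Talia agreement and 3561.49.50 is covered: preferential rate Free applies instead.
The additional-duty order on 3561.49.50 targets Galar, not Talia; it does not apply.
Duty = $568,095.63 × 0% = $0.00.
Line 3 (5238.32.68, Galar, 3,396 units, $346,154.28):
Code 5238.32.68 is under a tariff-rate quota (threshold 1,665 units). In-quota: 1,665 units at 5%; over-quota: 1,731 units at 11.5%.
Pro-rata value split: in-quota = $346,154.28 × 1,665/3,396 = $169,713.45; over-quota = $346,154.28 − $169,713.45 = $176,440.83.
In-quota duty = $169,713.45 × 5% = $8,485.67. Over-quota duty = $176,440.83 × 11.5% = $20,290.70.
Line duty = $8,485.67 + $20,290.70 = $28,776.37.
Total = $11,826.02 + $0.00 + $28,776.37 = $40,602.39.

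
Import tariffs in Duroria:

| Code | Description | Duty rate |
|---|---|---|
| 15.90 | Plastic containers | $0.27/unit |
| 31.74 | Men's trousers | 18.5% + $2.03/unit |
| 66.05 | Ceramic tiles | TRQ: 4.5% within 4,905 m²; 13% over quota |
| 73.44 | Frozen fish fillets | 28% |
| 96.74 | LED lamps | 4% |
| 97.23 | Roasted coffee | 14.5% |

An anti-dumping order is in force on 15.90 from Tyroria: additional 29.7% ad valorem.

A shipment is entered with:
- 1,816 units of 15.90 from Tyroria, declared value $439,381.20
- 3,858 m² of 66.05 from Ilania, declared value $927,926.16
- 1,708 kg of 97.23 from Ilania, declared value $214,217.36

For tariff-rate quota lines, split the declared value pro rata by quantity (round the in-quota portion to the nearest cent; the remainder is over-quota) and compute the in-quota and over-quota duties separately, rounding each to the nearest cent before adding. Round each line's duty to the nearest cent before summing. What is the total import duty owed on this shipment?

Line 1 (15.90, Tyroria, 1,816 units, $439,381.20):
Base rate for 15.90 is $0.27/unit.
Additional duty on 15.90 from Tyroria: +29.7% ad valorem. Applied ad valorem rate = 29.7%.
Duty = $439,381.20 × 29.7% + 1,816 × $0.27 = $130,986.54.
Line 2 (66.05, Ilania, 3,858 m², $927,926.16):
Code 66.05 is under a tariff-rate quota (threshold 4,905 m²). Quantity 3,858 m² is within the quota, so the in-quota rate 4.5% applies to the full value.
Duty = $927,926.16 × 4.5% = $41,756.68.
Line 3 (97.23, Ilania, 1,708 kg, $214,217.36):
Base rate for 97.23 is 14.5%.
Duty = $214,217.36 × 14.5% = $31,061.52.
Total = $130,986.54 + $41,756.68 + $31,061.52 = $203,804.74.

$203,804.74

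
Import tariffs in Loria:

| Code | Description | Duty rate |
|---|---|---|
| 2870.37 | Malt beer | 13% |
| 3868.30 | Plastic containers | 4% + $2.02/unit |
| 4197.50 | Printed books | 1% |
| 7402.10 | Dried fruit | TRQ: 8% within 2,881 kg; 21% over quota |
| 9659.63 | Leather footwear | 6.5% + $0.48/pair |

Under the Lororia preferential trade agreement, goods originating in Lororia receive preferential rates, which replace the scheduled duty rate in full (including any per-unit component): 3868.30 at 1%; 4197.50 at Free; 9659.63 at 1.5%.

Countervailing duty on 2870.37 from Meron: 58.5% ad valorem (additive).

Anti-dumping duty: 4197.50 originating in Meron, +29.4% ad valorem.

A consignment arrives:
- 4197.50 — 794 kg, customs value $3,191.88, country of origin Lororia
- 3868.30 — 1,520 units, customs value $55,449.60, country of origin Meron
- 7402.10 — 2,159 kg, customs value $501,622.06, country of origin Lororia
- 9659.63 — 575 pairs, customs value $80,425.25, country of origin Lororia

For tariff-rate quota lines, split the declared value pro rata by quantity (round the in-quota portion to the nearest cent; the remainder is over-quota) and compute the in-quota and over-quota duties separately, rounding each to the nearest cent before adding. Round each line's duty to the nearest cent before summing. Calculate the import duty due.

$46,624.52

Line 1 (4197.50, Lororia, 794 kg, $3,191.88):
Base rate for 4197.50 is 1%.
Origin Lororia qualifies under the Loria–Lororia agreement and 4197.50 is covered: preferential rate Free applies instead.
The additional-duty order on 4197.50 targets Meron, not Lororia; it does not apply.
Duty = $3,191.88 × 0% = $0.00.
Line 2 (3868.30, Meron, 1,520 units, $55,449.60):
Base rate for 3868.30 is 4% + $2.02/unit.
3868.30 has an FTA preferential rate, but origin Meron is not Lororia; base rate stands.
Duty = $55,449.60 × 4% + 1,520 × $2.02 = $5,288.38.
Line 3 (7402.10, Lororia, 2,159 kg, $501,622.06):
Code 7402.10 is under a tariff-rate quota (threshold 2,881 kg). Quantity 2,159 kg is within the quota, so the in-quota rate 8% applies to the full value.
Duty = $501,622.06 × 8% = $40,129.76.
Line 4 (9659.63, Lororia, 575 pairs, $80,425.25):
Base rate for 9659.63 is 6.5% + $0.48/pair.
Origin Lororia qualifies under the Loria–Lororia agreement and 9659.63 is covered: preferential rate 1.5% applies instead.
Duty = $80,425.25 × 1.5% = $1,206.38.
Total = $0.00 + $5,288.38 + $40,129.76 + $1,206.38 = $46,624.52.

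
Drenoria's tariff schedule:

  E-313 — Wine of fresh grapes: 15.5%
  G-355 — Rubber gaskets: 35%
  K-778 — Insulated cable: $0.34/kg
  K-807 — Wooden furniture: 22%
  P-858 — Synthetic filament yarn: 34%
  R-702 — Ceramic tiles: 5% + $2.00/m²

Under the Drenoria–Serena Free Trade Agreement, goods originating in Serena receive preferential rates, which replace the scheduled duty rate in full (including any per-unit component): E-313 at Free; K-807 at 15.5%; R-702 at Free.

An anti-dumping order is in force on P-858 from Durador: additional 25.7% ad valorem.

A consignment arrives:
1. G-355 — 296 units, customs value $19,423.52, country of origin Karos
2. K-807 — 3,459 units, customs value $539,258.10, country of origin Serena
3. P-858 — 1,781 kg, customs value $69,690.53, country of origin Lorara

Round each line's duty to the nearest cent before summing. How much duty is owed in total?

Line 1 (G-355, Karos, 296 units, $19,423.52):
Base rate for G-355 is 35%.
Duty = $19,423.52 × 35% = $6,798.23.
Line 2 (K-807, Serena, 3,459 units, $539,258.10):
Base rate for K-807 is 22%.
Origin Serena qualifies under the Drenoria–Serena agreement and K-807 is covered: preferential rate 15.5% applies instead.
Duty = $539,258.10 × 15.5% = $83,585.01.
Line 3 (P-858, Lorara, 1,781 kg, $69,690.53):
Base rate for P-858 is 34%.
The additional-duty order on P-858 targets Durador, not Lorara; it does not apply.
Duty = $69,690.53 × 34% = $23,694.78.
Total = $6,798.23 + $83,585.01 + $23,694.78 = $114,078.02.

$114,078.02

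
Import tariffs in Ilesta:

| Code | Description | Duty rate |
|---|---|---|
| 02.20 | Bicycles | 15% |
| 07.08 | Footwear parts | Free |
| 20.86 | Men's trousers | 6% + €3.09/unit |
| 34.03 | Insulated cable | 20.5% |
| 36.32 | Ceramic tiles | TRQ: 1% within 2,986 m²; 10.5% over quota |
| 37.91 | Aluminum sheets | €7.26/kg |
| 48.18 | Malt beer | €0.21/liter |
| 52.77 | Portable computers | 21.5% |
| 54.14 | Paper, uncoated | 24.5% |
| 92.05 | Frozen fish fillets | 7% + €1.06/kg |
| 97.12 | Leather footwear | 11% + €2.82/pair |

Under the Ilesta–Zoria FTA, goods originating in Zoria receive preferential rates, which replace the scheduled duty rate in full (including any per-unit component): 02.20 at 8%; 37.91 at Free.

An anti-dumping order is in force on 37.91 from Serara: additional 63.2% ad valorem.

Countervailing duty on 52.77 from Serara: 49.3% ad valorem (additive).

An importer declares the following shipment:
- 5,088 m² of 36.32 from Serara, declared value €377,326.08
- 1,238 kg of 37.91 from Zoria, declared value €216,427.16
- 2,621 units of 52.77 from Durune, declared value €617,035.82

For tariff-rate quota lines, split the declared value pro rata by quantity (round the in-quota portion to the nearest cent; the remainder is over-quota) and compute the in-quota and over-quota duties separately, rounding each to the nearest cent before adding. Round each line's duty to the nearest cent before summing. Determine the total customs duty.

€151,244.97

Line 1 (36.32, Serara, 5,088 m², €377,326.08):
Code 36.32 is under a tariff-rate quota (threshold 2,986 m²). In-quota: 2,986 m² at 1%; over-quota: 2,102 m² at 10.5%.
Pro-rata value split: in-quota = €377,326.08 × 2,986/5,088 = €221,441.76; over-quota = €377,326.08 − €221,441.76 = €155,884.32.
In-quota duty = €221,441.76 × 1% = €2,214.42. Over-quota duty = €155,884.32 × 10.5% = €16,367.85.
Line duty = €2,214.42 + €16,367.85 = €18,582.27.
Line 2 (37.91, Zoria, 1,238 kg, €216,427.16):
Base rate for 37.91 is €7.26/kg.
Origin Zoria qualifies under the Ilesta–Zoria agreement and 37.91 is covered: preferential rate Free applies instead.
The additional-duty order on 37.91 targets Serara, not Zoria; it does not apply.
Duty = €216,427.16 × 0% = €0.00.
Line 3 (52.77, Durune, 2,621 units, €617,035.82):
Base rate for 52.77 is 21.5%.
The additional-duty order on 52.77 targets Serara, not Durune; it does not apply.
Duty = €617,035.82 × 21.5% = €132,662.70.
Total = €18,582.27 + €0.00 + €132,662.70 = €151,244.97.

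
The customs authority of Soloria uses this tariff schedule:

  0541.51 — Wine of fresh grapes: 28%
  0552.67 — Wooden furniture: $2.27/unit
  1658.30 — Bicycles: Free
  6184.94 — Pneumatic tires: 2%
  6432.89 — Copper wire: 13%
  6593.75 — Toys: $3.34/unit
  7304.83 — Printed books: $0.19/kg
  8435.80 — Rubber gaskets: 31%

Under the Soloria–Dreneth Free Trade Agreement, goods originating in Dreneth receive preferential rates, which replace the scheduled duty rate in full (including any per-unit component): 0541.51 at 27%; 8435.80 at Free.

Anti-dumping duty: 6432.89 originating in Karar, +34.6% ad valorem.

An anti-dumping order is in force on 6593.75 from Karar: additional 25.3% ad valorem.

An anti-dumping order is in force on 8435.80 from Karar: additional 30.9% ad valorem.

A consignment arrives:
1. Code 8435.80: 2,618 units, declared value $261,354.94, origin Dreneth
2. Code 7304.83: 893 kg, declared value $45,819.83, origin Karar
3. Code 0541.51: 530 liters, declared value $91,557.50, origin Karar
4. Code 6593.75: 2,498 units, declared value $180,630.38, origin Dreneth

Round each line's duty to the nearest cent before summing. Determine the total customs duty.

$34,149.09

Line 1 (8435.80, Dreneth, 2,618 units, $261,354.94):
Base rate for 8435.80 is 31%.
Origin Dreneth qualifies under the Soloria–Dreneth agreement and 8435.80 is covered: preferential rate Free applies instead.
The additional-duty order on 8435.80 targets Karar, not Dreneth; it does not apply.
Duty = $261,354.94 × 0% = $0.00.
Line 2 (7304.83, Karar, 893 kg, $45,819.83):
Base rate for 7304.83 is $0.19/kg.
Duty = 893 × $0.19 = $169.67.
Line 3 (0541.51, Karar, 530 liters, $91,557.50):
Base rate for 0541.51 is 28%.
0541.51 has an FTA preferential rate, but origin Karar is not Dreneth; base rate stands.
Duty = $91,557.50 × 28% = $25,636.10.
Line 4 (6593.75, Dreneth, 2,498 units, $180,630.38):
Base rate for 6593.75 is $3.34/unit.
Origin Dreneth is the FTA partner but 6593.75 is not on the preference list; base rate stands.
The additional-duty order on 6593.75 targets Karar, not Dreneth; it does not apply.
Duty = 2,498 × $3.34 = $8,343.32.
Total = $0.00 + $169.67 + $25,636.10 + $8,343.32 = $34,149.09.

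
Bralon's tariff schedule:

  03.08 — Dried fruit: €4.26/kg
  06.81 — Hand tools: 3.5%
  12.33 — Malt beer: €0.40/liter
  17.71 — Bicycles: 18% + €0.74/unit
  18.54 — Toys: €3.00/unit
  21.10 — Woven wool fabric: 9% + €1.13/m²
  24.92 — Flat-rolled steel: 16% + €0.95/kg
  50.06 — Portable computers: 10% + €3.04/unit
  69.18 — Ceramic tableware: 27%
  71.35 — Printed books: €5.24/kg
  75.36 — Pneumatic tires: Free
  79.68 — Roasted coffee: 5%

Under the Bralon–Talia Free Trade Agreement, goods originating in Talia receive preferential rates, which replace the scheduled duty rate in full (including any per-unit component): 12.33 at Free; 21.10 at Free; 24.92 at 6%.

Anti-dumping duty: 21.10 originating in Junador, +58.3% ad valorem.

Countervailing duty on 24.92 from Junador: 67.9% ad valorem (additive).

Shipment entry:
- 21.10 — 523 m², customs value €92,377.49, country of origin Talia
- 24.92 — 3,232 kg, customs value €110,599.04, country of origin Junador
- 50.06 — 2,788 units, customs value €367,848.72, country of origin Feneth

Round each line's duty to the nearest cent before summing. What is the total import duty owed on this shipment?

Line 1 (21.10, Talia, 523 m², €92,377.49):
Base rate for 21.10 is 9% + €1.13/m².
Origin Talia qualifies under the Bralon–Talia agreement and 21.10 is covered: preferential rate Free applies instead.
The additional-duty order on 21.10 targets Junador, not Talia; it does not apply.
Duty = €92,377.49 × 0% = €0.00.
Line 2 (24.92, Junador, 3,232 kg, €110,599.04):
Base rate for 24.92 is 16% + €0.95/kg.
24.92 has an FTA preferential rate, but origin Junador is not Talia; base rate stands.
Additional duty on 24.92 from Junador: +67.9%. Applied ad valorem rate: 16% + 67.9% = 83.9%.
Duty = €110,599.04 × 83.9% + 3,232 × €0.95 = €95,862.99.
Line 3 (50.06, Feneth, 2,788 units, €367,848.72):
Base rate for 50.06 is 10% + €3.04/unit.
Duty = €367,848.72 × 10% + 2,788 × €3.04 = €45,260.39.
Total = €0.00 + €95,862.99 + €45,260.39 = €141,123.38.

€141,123.38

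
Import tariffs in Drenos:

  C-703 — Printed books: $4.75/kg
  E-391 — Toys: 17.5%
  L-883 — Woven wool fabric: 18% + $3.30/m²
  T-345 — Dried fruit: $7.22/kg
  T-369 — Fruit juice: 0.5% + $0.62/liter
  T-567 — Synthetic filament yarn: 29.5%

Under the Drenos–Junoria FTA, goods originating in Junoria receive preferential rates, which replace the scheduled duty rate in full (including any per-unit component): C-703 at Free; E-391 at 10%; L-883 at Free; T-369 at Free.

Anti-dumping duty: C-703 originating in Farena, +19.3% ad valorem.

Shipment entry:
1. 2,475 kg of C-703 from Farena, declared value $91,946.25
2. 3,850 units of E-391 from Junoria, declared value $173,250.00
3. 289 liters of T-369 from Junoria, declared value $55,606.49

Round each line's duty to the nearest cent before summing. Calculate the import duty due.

Line 1 (C-703, Farena, 2,475 kg, $91,946.25):
Base rate for C-703 is $4.75/kg.
C-703 has an FTA preferential rate, but origin Farena is not Junoria; base rate stands.
Additional duty on C-703 from Farena: +19.3% ad valorem. Applied ad valorem rate = 19.3%.
Duty = $91,946.25 × 19.3% + 2,475 × $4.75 = $29,501.88.
Line 2 (E-391, Junoria, 3,850 units, $173,250.00):
Base rate for E-391 is 17.5%.
Origin Junoria qualifies under the Drenos–Junoria agreement and E-391 is covered: preferential rate 10% applies instead.
Duty = $173,250.00 × 10% = $17,325.00.
Line 3 (T-369, Junoria, 289 liters, $55,606.49):
Base rate for T-369 is 0.5% + $0.62/liter.
Origin Junoria qualifies under the Drenos–Junoria agreement and T-369 is covered: preferential rate Free applies instead.
Duty = $55,606.49 × 0% = $0.00.
Total = $29,501.88 + $17,325.00 + $0.00 = $46,826.88.

$46,826.88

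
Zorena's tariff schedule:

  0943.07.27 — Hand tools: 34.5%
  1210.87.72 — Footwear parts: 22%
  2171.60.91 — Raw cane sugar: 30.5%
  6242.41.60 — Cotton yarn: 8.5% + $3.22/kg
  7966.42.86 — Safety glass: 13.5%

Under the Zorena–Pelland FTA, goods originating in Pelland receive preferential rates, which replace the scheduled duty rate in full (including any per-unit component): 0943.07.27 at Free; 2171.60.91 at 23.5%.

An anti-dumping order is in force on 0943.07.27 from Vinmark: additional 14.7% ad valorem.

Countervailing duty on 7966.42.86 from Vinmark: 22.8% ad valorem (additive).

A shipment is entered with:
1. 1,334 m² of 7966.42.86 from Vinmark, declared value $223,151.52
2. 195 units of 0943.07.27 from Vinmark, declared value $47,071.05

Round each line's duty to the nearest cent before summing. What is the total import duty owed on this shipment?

Line 1 (7966.42.86, Vinmark, 1,334 m², $223,151.52):
Base rate for 7966.42.86 is 13.5%.
Additional duty on 7966.42.86 from Vinmark: +22.8%. Applied ad valorem rate: 13.5% + 22.8% = 36.3%.
Duty = $223,151.52 × 36.3% = $81,004.00.
Line 2 (0943.07.27, Vinmark, 195 units, $47,071.05):
Base rate for 0943.07.27 is 34.5%.
0943.07.27 has an FTA preferential rate, but origin Vinmark is not Pelland; base rate stands.
Additional duty on 0943.07.27 from Vinmark: +14.7%. Applied ad valorem rate: 34.5% + 14.7% = 49.2%.
Duty = $47,071.05 × 49.2% = $23,158.96.
Total = $81,004.00 + $23,158.96 = $104,162.96.

$104,162.96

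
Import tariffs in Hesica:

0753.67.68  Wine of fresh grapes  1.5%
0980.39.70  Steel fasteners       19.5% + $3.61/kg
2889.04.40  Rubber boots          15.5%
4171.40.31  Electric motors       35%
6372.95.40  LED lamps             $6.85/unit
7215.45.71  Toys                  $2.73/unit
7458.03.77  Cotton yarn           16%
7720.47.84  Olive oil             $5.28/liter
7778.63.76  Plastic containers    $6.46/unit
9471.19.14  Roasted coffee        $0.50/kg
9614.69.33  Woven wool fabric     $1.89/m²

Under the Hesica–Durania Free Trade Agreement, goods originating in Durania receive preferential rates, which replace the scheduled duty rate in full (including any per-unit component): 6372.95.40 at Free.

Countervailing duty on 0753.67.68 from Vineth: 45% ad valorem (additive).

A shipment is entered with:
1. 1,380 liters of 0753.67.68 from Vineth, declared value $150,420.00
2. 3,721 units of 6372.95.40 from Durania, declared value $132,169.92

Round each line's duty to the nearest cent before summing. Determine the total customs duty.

$69,945.30

Line 1 (0753.67.68, Vineth, 1,380 liters, $150,420.00):
Base rate for 0753.67.68 is 1.5%.
Additional duty on 0753.67.68 from Vineth: +45%. Applied ad valorem rate: 1.5% + 45% = 46.5%.
Duty = $150,420.00 × 46.5% = $69,945.30.
Line 2 (6372.95.40, Durania, 3,721 units, $132,169.92):
Base rate for 6372.95.40 is $6.85/unit.
Origin Durania qualifies under the Hesica–Durania agreement and 6372.95.40 is covered: preferential rate Free applies instead.
Duty = $132,169.92 × 0% = $0.00.
Total = $69,945.30 + $0.00 = $69,945.30.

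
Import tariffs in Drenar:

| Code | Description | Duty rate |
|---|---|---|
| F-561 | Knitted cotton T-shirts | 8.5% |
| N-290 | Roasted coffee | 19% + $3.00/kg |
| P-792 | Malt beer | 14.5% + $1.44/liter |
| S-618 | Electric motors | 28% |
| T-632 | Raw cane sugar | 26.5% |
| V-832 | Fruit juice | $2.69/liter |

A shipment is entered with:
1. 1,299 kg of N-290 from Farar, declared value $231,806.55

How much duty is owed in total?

Line 1 (N-290, Farar, 1,299 kg, $231,806.55):
Base rate for N-290 is 19% + $3.00/kg.
Duty = $231,806.55 × 19% + 1,299 × $3.00 = $47,940.24.

$47,940.24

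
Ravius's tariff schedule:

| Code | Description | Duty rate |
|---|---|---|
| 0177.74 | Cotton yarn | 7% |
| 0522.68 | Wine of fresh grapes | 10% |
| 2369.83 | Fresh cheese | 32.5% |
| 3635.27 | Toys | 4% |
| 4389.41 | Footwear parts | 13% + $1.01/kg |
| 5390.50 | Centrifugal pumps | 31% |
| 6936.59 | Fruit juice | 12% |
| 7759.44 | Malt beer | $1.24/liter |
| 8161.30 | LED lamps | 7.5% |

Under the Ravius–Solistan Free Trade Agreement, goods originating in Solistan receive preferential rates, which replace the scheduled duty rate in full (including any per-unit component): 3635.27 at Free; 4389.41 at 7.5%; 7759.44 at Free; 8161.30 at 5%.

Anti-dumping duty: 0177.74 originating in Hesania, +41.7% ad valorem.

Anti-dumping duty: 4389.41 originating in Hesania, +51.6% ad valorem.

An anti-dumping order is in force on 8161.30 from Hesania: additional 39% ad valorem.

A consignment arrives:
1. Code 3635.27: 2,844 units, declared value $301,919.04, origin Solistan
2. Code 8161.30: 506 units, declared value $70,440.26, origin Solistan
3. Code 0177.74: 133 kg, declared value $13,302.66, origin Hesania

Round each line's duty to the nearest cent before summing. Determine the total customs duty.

Line 1 (3635.27, Solistan, 2,844 units, $301,919.04):
Base rate for 3635.27 is 4%.
Origin Solistan qualifies under the Ravius–Solistan agreement and 3635.27 is covered: preferential rate Free applies instead.
Duty = $301,919.04 × 0% = $0.00.
Line 2 (8161.30, Solistan, 506 units, $70,440.26):
Base rate for 8161.30 is 7.5%.
Origin Solistan qualifies under the Ravius–Solistan agreement and 8161.30 is covered: preferential rate 5% applies instead.
The additional-duty order on 8161.30 targets Hesania, not Solistan; it does not apply.
Duty = $70,440.26 × 5% = $3,522.01.
Line 3 (0177.74, Hesania, 133 kg, $13,302.66):
Base rate for 0177.74 is 7%.
Additional duty on 0177.74 from Hesania: +41.7%. Applied ad valorem rate: 7% + 41.7% = 48.7%.
Duty = $13,302.66 × 48.7% = $6,478.40.
Total = $0.00 + $3,522.01 + $6,478.40 = $10,000.41.

$10,000.41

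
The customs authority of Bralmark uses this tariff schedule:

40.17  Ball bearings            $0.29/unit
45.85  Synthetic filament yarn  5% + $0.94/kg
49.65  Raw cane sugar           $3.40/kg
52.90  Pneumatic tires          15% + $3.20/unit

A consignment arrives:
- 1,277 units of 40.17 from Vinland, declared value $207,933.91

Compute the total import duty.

$370.33

Line 1 (40.17, Vinland, 1,277 units, $207,933.91):
Base rate for 40.17 is $0.29/unit.
Duty = 1,277 × $0.29 = $370.33.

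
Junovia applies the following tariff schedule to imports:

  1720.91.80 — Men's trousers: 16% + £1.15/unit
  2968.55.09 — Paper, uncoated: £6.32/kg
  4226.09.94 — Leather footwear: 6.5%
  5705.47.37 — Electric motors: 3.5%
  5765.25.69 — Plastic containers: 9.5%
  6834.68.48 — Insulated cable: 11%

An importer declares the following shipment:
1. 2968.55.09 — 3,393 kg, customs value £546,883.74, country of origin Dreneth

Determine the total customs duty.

Line 1 (2968.55.09, Dreneth, 3,393 kg, £546,883.74):
Base rate for 2968.55.09 is £6.32/kg.
Duty = 3,393 × £6.32 = £21,443.76.

£21,443.76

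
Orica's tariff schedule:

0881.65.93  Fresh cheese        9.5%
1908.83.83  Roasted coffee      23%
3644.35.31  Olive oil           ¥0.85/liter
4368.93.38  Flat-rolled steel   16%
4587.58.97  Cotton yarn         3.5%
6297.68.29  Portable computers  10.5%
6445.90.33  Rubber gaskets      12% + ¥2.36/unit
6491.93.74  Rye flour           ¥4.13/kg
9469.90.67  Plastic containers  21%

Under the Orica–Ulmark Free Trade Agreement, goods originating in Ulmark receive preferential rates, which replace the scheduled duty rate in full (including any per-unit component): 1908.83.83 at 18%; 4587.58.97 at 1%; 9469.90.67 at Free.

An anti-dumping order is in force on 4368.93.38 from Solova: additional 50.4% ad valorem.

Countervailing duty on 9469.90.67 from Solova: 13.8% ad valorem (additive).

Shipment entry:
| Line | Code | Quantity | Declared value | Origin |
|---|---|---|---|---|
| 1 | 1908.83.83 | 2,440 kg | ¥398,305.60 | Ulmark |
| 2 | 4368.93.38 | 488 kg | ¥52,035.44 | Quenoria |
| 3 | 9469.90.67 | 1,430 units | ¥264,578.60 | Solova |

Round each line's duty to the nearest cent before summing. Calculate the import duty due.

Line 1 (1908.83.83, Ulmark, 2,440 kg, ¥398,305.60):
Base rate for 1908.83.83 is 23%.
Origin Ulmark qualifies under the Orica–Ulmark agreement and 1908.83.83 is covered: preferential rate 18% applies instead.
Duty = ¥398,305.60 × 18% = ¥71,695.01.
Line 2 (4368.93.38, Quenoria, 488 kg, ¥52,035.44):
Base rate for 4368.93.38 is 16%.
The additional-duty order on 4368.93.38 targets Solova, not Quenoria; it does not apply.
Duty = ¥52,035.44 × 16% = ¥8,325.67.
Line 3 (9469.90.67, Solova, 1,430 units, ¥264,578.60):
Base rate for 9469.90.67 is 21%.
9469.90.67 has an FTA preferential rate, but origin Solova is not Ulmark; base rate stands.
Additional duty on 9469.90.67 from Solova: +13.8%. Applied ad valorem rate: 21% + 13.8% = 34.8%.
Duty = ¥264,578.60 × 34.8% = ¥92,073.35.
Total = ¥71,695.01 + ¥8,325.67 + ¥92,073.35 = ¥172,094.03.

¥172,094.03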